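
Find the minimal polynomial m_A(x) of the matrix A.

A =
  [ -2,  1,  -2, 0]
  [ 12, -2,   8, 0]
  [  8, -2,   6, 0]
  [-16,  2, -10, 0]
x^3 - 2*x^2

The characteristic polynomial is χ_A(x) = x^3*(x - 2), so the eigenvalues are known. The minimal polynomial is
  m_A(x) = Π_λ (x − λ)^{k_λ}
where k_λ is the size of the *largest* Jordan block for λ (equivalently, the smallest k with (A − λI)^k v = 0 for every generalised eigenvector v of λ).

  λ = 0: largest Jordan block has size 2, contributing (x − 0)^2
  λ = 2: largest Jordan block has size 1, contributing (x − 2)

So m_A(x) = x^2*(x - 2) = x^3 - 2*x^2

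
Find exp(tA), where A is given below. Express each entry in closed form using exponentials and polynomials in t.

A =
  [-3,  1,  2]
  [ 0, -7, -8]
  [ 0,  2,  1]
e^{tA} =
  [exp(-3*t), t*exp(-3*t), 2*t*exp(-3*t)]
  [0, -4*t*exp(-3*t) + exp(-3*t), -8*t*exp(-3*t)]
  [0, 2*t*exp(-3*t), 4*t*exp(-3*t) + exp(-3*t)]

Strategy: write A = P · J · P⁻¹ where J is a Jordan canonical form, so e^{tA} = P · e^{tJ} · P⁻¹, and e^{tJ} can be computed block-by-block.

A has Jordan form
J =
  [-3,  1,  0]
  [ 0, -3,  0]
  [ 0,  0, -3]
(up to reordering of blocks).

Per-block formulas:
  For a 1×1 block at λ = -3: exp(t · [-3]) = [e^(-3t)].
  For a 2×2 Jordan block J_2(-3): exp(t · J_2(-3)) = e^(-3t)·(I + t·N), where N is the 2×2 nilpotent shift.

After assembling e^{tJ} and conjugating by P, we get:

e^{tA} =
  [exp(-3*t), t*exp(-3*t), 2*t*exp(-3*t)]
  [0, -4*t*exp(-3*t) + exp(-3*t), -8*t*exp(-3*t)]
  [0, 2*t*exp(-3*t), 4*t*exp(-3*t) + exp(-3*t)]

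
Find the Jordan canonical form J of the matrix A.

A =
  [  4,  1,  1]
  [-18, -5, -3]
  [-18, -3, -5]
J_2(-2) ⊕ J_1(-2)

The characteristic polynomial is
  det(x·I − A) = x^3 + 6*x^2 + 12*x + 8 = (x + 2)^3

Eigenvalues and multiplicities (the geometric multiplicity of λ is n − rank(A − λI), which equals the number of Jordan blocks for λ):
  λ = -2: algebraic multiplicity = 3, geometric multiplicity = 2

Determining the block sizes for each eigenvalue:
  λ = -2: 2 blocks summing to 3 forces exactly one block of size 2 and the rest size 1 → block sizes [2, 1]

Assembling the blocks gives a Jordan form
J =
  [-2,  1,  0]
  [ 0, -2,  0]
  [ 0,  0, -2]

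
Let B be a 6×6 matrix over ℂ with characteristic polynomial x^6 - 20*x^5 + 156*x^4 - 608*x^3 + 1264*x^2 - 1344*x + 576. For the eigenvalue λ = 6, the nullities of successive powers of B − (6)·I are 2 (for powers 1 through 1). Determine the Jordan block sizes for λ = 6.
Block sizes for λ = 6: [1, 1]

From the dimensions of kernels of powers, the number of Jordan blocks of size at least j is d_j − d_{j−1} where d_j = dim ker(N^j) (with d_0 = 0). Computing the differences gives [2].
The number of blocks of size exactly k is (#blocks of size ≥ k) − (#blocks of size ≥ k + 1), so the partition is: 2 block(s) of size 1.
In nonincreasing order the block sizes are [1, 1].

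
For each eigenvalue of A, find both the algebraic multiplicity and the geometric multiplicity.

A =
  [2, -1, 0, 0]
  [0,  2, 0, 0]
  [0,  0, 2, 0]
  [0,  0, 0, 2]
λ = 2: alg = 4, geom = 3

Step 1 — factor the characteristic polynomial to read off the algebraic multiplicities:
  χ_A(x) = (x - 2)^4

Step 2 — compute geometric multiplicities via the rank-nullity identity g(λ) = n − rank(A − λI):
  rank(A − (2)·I) = 1, so dim ker(A − (2)·I) = n − 1 = 3

Summary:
  λ = 2: algebraic multiplicity = 4, geometric multiplicity = 3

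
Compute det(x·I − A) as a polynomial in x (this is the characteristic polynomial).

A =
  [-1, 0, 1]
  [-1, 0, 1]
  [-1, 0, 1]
x^3

Expanding det(x·I − A) (e.g. by cofactor expansion or by noting that A is similar to its Jordan form J, which has the same characteristic polynomial as A) gives
  χ_A(x) = x^3
which factors as x^3. The eigenvalues (with algebraic multiplicities) are λ = 0 with multiplicity 3.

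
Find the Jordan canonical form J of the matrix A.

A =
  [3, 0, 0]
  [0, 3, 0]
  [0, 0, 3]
J_1(3) ⊕ J_1(3) ⊕ J_1(3)

The characteristic polynomial is
  det(x·I − A) = x^3 - 9*x^2 + 27*x - 27 = (x - 3)^3

Eigenvalues and multiplicities (the geometric multiplicity of λ is n − rank(A − λI), which equals the number of Jordan blocks for λ):
  λ = 3: algebraic multiplicity = 3, geometric multiplicity = 3

Determining the block sizes for each eigenvalue:
  λ = 3: gm = am = 3, so every block has size 1 → block sizes [1, 1, 1]

Assembling the blocks gives a Jordan form
J =
  [3, 0, 0]
  [0, 3, 0]
  [0, 0, 3]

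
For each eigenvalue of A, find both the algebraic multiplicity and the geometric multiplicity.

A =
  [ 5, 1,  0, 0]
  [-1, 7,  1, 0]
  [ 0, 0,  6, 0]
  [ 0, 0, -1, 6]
λ = 6: alg = 4, geom = 2

Step 1 — factor the characteristic polynomial to read off the algebraic multiplicities:
  χ_A(x) = (x - 6)^4

Step 2 — compute geometric multiplicities via the rank-nullity identity g(λ) = n − rank(A − λI):
  rank(A − (6)·I) = 2, so dim ker(A − (6)·I) = n − 2 = 2

Summary:
  λ = 6: algebraic multiplicity = 4, geometric multiplicity = 2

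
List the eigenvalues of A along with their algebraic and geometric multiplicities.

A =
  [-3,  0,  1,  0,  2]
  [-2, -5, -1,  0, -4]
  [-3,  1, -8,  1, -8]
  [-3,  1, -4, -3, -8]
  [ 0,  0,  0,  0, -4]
λ = -5: alg = 3, geom = 1; λ = -4: alg = 2, geom = 2

Step 1 — factor the characteristic polynomial to read off the algebraic multiplicities:
  χ_A(x) = (x + 4)^2*(x + 5)^3

Step 2 — compute geometric multiplicities via the rank-nullity identity g(λ) = n − rank(A − λI):
  rank(A − (-5)·I) = 4, so dim ker(A − (-5)·I) = n − 4 = 1
  rank(A − (-4)·I) = 3, so dim ker(A − (-4)·I) = n − 3 = 2

Summary:
  λ = -5: algebraic multiplicity = 3, geometric multiplicity = 1
  λ = -4: algebraic multiplicity = 2, geometric multiplicity = 2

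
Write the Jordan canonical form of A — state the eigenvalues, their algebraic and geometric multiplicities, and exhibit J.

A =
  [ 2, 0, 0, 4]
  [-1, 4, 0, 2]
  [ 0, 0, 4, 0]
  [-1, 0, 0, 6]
J_2(4) ⊕ J_1(4) ⊕ J_1(4)

The characteristic polynomial is
  det(x·I − A) = x^4 - 16*x^3 + 96*x^2 - 256*x + 256 = (x - 4)^4

Eigenvalues and multiplicities (the geometric multiplicity of λ is n − rank(A − λI), which equals the number of Jordan blocks for λ):
  λ = 4: algebraic multiplicity = 4, geometric multiplicity = 3

Determining the block sizes for each eigenvalue:
  λ = 4: 3 blocks summing to 4 forces exactly one block of size 2 and the rest size 1 → block sizes [2, 1, 1]

Assembling the blocks gives a Jordan form
J =
  [4, 1, 0, 0]
  [0, 4, 0, 0]
  [0, 0, 4, 0]
  [0, 0, 0, 4]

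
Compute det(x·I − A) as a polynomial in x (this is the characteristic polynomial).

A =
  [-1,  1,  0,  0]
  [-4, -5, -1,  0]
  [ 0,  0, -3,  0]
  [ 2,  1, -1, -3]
x^4 + 12*x^3 + 54*x^2 + 108*x + 81

Expanding det(x·I − A) (e.g. by cofactor expansion or by noting that A is similar to its Jordan form J, which has the same characteristic polynomial as A) gives
  χ_A(x) = x^4 + 12*x^3 + 54*x^2 + 108*x + 81
which factors as (x + 3)^4. The eigenvalues (with algebraic multiplicities) are λ = -3 with multiplicity 4.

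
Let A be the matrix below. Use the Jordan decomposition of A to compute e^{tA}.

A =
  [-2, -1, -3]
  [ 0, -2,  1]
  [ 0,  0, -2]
e^{tA} =
  [exp(-2*t), -t*exp(-2*t), -t^2*exp(-2*t)/2 - 3*t*exp(-2*t)]
  [0, exp(-2*t), t*exp(-2*t)]
  [0, 0, exp(-2*t)]

Strategy: write A = P · J · P⁻¹ where J is a Jordan canonical form, so e^{tA} = P · e^{tJ} · P⁻¹, and e^{tJ} can be computed block-by-block.

A has Jordan form
J =
  [-2,  1,  0]
  [ 0, -2,  1]
  [ 0,  0, -2]
(up to reordering of blocks).

Per-block formulas:
  For a 3×3 Jordan block J_3(-2): exp(t · J_3(-2)) = e^(-2t)·(I + t·N + (t^2/2)·N^2), where N is the 3×3 nilpotent shift.

After assembling e^{tJ} and conjugating by P, we get:

e^{tA} =
  [exp(-2*t), -t*exp(-2*t), -t^2*exp(-2*t)/2 - 3*t*exp(-2*t)]
  [0, exp(-2*t), t*exp(-2*t)]
  [0, 0, exp(-2*t)]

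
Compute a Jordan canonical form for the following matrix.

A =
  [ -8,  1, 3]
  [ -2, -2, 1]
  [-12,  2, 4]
J_3(-2)

The characteristic polynomial is
  det(x·I − A) = x^3 + 6*x^2 + 12*x + 8 = (x + 2)^3

Eigenvalues and multiplicities (the geometric multiplicity of λ is n − rank(A − λI), which equals the number of Jordan blocks for λ):
  λ = -2: algebraic multiplicity = 3, geometric multiplicity = 1

Determining the block sizes for each eigenvalue:
  λ = -2: one block (gm = 1), so the single block has size am = 3 → block sizes [3]

Assembling the blocks gives a Jordan form
J =
  [-2,  1,  0]
  [ 0, -2,  1]
  [ 0,  0, -2]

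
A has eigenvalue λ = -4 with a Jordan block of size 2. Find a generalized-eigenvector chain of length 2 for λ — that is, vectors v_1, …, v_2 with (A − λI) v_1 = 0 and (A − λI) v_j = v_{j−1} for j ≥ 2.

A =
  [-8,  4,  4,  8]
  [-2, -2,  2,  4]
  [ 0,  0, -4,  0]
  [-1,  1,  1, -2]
A Jordan chain for λ = -4 of length 2:
v_1 = (-4, -2, 0, -1)ᵀ
v_2 = (1, 0, 0, 0)ᵀ

Let N = A − (-4)·I. We want v_2 with N^2 v_2 = 0 but N^1 v_2 ≠ 0; then v_{j-1} := N · v_j for j = 2, …, 2.

Pick v_2 = (1, 0, 0, 0)ᵀ.
Then v_1 = N · v_2 = (-4, -2, 0, -1)ᵀ.

Sanity check: (A − (-4)·I) v_1 = (0, 0, 0, 0)ᵀ = 0. ✓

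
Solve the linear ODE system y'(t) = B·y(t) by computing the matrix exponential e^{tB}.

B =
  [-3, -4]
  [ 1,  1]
e^{tB} =
  [-2*t*exp(-t) + exp(-t), -4*t*exp(-t)]
  [t*exp(-t), 2*t*exp(-t) + exp(-t)]

Strategy: write B = P · J · P⁻¹ where J is a Jordan canonical form, so e^{tB} = P · e^{tJ} · P⁻¹, and e^{tJ} can be computed block-by-block.

B has Jordan form
J =
  [-1,  1]
  [ 0, -1]
(up to reordering of blocks).

Per-block formulas:
  For a 2×2 Jordan block J_2(-1): exp(t · J_2(-1)) = e^(-1t)·(I + t·N), where N is the 2×2 nilpotent shift.

After assembling e^{tJ} and conjugating by P, we get:

e^{tB} =
  [-2*t*exp(-t) + exp(-t), -4*t*exp(-t)]
  [t*exp(-t), 2*t*exp(-t) + exp(-t)]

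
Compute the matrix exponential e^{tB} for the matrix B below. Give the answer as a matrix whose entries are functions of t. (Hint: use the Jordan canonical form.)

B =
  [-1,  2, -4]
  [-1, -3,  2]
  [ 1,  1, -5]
e^{tB} =
  [-t^2*exp(-3*t) + 2*t*exp(-3*t) + exp(-3*t), 2*t*exp(-3*t), 2*t^2*exp(-3*t) - 4*t*exp(-3*t)]
  [-t*exp(-3*t), exp(-3*t), 2*t*exp(-3*t)]
  [-t^2*exp(-3*t)/2 + t*exp(-3*t), t*exp(-3*t), t^2*exp(-3*t) - 2*t*exp(-3*t) + exp(-3*t)]

Strategy: write B = P · J · P⁻¹ where J is a Jordan canonical form, so e^{tB} = P · e^{tJ} · P⁻¹, and e^{tJ} can be computed block-by-block.

B has Jordan form
J =
  [-3,  1,  0]
  [ 0, -3,  1]
  [ 0,  0, -3]
(up to reordering of blocks).

Per-block formulas:
  For a 3×3 Jordan block J_3(-3): exp(t · J_3(-3)) = e^(-3t)·(I + t·N + (t^2/2)·N^2), where N is the 3×3 nilpotent shift.

After assembling e^{tJ} and conjugating by P, we get:

e^{tB} =
  [-t^2*exp(-3*t) + 2*t*exp(-3*t) + exp(-3*t), 2*t*exp(-3*t), 2*t^2*exp(-3*t) - 4*t*exp(-3*t)]
  [-t*exp(-3*t), exp(-3*t), 2*t*exp(-3*t)]
  [-t^2*exp(-3*t)/2 + t*exp(-3*t), t*exp(-3*t), t^2*exp(-3*t) - 2*t*exp(-3*t) + exp(-3*t)]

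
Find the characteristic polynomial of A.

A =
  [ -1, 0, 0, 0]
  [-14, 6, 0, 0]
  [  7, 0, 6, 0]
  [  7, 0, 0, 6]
x^4 - 17*x^3 + 90*x^2 - 108*x - 216

Expanding det(x·I − A) (e.g. by cofactor expansion or by noting that A is similar to its Jordan form J, which has the same characteristic polynomial as A) gives
  χ_A(x) = x^4 - 17*x^3 + 90*x^2 - 108*x - 216
which factors as (x - 6)^3*(x + 1). The eigenvalues (with algebraic multiplicities) are λ = -1 with multiplicity 1, λ = 6 with multiplicity 3.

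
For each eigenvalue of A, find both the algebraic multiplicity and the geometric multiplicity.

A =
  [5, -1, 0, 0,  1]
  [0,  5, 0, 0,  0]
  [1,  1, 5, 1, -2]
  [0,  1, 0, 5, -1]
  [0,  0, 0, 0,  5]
λ = 5: alg = 5, geom = 3

Step 1 — factor the characteristic polynomial to read off the algebraic multiplicities:
  χ_A(x) = (x - 5)^5

Step 2 — compute geometric multiplicities via the rank-nullity identity g(λ) = n − rank(A − λI):
  rank(A − (5)·I) = 2, so dim ker(A − (5)·I) = n − 2 = 3

Summary:
  λ = 5: algebraic multiplicity = 5, geometric multiplicity = 3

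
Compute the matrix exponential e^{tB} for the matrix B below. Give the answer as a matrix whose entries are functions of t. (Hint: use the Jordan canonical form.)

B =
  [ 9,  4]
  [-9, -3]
e^{tB} =
  [6*t*exp(3*t) + exp(3*t), 4*t*exp(3*t)]
  [-9*t*exp(3*t), -6*t*exp(3*t) + exp(3*t)]

Strategy: write B = P · J · P⁻¹ where J is a Jordan canonical form, so e^{tB} = P · e^{tJ} · P⁻¹, and e^{tJ} can be computed block-by-block.

B has Jordan form
J =
  [3, 1]
  [0, 3]
(up to reordering of blocks).

Per-block formulas:
  For a 2×2 Jordan block J_2(3): exp(t · J_2(3)) = e^(3t)·(I + t·N), where N is the 2×2 nilpotent shift.

After assembling e^{tJ} and conjugating by P, we get:

e^{tB} =
  [6*t*exp(3*t) + exp(3*t), 4*t*exp(3*t)]
  [-9*t*exp(3*t), -6*t*exp(3*t) + exp(3*t)]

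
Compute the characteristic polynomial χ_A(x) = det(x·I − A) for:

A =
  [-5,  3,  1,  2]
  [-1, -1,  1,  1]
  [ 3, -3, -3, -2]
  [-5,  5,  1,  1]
x^4 + 8*x^3 + 24*x^2 + 32*x + 16

Expanding det(x·I − A) (e.g. by cofactor expansion or by noting that A is similar to its Jordan form J, which has the same characteristic polynomial as A) gives
  χ_A(x) = x^4 + 8*x^3 + 24*x^2 + 32*x + 16
which factors as (x + 2)^4. The eigenvalues (with algebraic multiplicities) are λ = -2 with multiplicity 4.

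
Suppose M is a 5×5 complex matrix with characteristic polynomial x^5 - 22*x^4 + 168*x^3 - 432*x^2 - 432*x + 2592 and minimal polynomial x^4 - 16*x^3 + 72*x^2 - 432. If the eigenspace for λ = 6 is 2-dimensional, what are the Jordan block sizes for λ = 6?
Block sizes for λ = 6: [3, 1]

Step 1 — from the characteristic polynomial, algebraic multiplicity of λ = 6 is 4. From dim ker(M − (6)·I) = 2, there are exactly 2 Jordan blocks for λ = 6.
Step 2 — from the minimal polynomial, the factor (x − 6)^3 tells us the largest block for λ = 6 has size 3.
Step 3 — with total size 4, 2 blocks, and largest block 3, the block sizes (in nonincreasing order) are [3, 1].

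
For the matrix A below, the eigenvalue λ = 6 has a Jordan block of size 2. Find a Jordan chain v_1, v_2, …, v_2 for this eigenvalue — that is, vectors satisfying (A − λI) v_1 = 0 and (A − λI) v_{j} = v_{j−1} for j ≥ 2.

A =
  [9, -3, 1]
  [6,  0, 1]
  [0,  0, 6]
A Jordan chain for λ = 6 of length 2:
v_1 = (1, 1, 0)ᵀ
v_2 = (0, 0, 1)ᵀ

Let N = A − (6)·I. We want v_2 with N^2 v_2 = 0 but N^1 v_2 ≠ 0; then v_{j-1} := N · v_j for j = 2, …, 2.

Pick v_2 = (0, 0, 1)ᵀ.
Then v_1 = N · v_2 = (1, 1, 0)ᵀ.

Sanity check: (A − (6)·I) v_1 = (0, 0, 0)ᵀ = 0. ✓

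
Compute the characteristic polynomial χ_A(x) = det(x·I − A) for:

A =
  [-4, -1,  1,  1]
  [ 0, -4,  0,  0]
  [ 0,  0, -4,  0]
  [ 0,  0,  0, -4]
x^4 + 16*x^3 + 96*x^2 + 256*x + 256

Expanding det(x·I − A) (e.g. by cofactor expansion or by noting that A is similar to its Jordan form J, which has the same characteristic polynomial as A) gives
  χ_A(x) = x^4 + 16*x^3 + 96*x^2 + 256*x + 256
which factors as (x + 4)^4. The eigenvalues (with algebraic multiplicities) are λ = -4 with multiplicity 4.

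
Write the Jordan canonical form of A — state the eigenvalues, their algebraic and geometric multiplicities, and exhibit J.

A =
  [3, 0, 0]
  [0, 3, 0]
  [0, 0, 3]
J_1(3) ⊕ J_1(3) ⊕ J_1(3)

The characteristic polynomial is
  det(x·I − A) = x^3 - 9*x^2 + 27*x - 27 = (x - 3)^3

Eigenvalues and multiplicities (the geometric multiplicity of λ is n − rank(A − λI), which equals the number of Jordan blocks for λ):
  λ = 3: algebraic multiplicity = 3, geometric multiplicity = 3

Determining the block sizes for each eigenvalue:
  λ = 3: gm = am = 3, so every block has size 1 → block sizes [1, 1, 1]

Assembling the blocks gives a Jordan form
J =
  [3, 0, 0]
  [0, 3, 0]
  [0, 0, 3]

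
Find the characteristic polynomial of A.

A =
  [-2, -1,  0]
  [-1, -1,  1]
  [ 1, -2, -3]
x^3 + 6*x^2 + 12*x + 8

Expanding det(x·I − A) (e.g. by cofactor expansion or by noting that A is similar to its Jordan form J, which has the same characteristic polynomial as A) gives
  χ_A(x) = x^3 + 6*x^2 + 12*x + 8
which factors as (x + 2)^3. The eigenvalues (with algebraic multiplicities) are λ = -2 with multiplicity 3.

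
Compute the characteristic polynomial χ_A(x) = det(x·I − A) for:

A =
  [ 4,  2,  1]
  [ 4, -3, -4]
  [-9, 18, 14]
x^3 - 15*x^2 + 75*x - 125

Expanding det(x·I − A) (e.g. by cofactor expansion or by noting that A is similar to its Jordan form J, which has the same characteristic polynomial as A) gives
  χ_A(x) = x^3 - 15*x^2 + 75*x - 125
which factors as (x - 5)^3. The eigenvalues (with algebraic multiplicities) are λ = 5 with multiplicity 3.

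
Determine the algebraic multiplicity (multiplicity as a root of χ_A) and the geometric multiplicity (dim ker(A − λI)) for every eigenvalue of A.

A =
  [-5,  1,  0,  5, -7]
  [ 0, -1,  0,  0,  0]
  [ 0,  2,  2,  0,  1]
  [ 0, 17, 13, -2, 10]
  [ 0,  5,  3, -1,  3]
λ = -5: alg = 1, geom = 1; λ = -1: alg = 1, geom = 1; λ = 1: alg = 3, geom = 1

Step 1 — factor the characteristic polynomial to read off the algebraic multiplicities:
  χ_A(x) = (x - 1)^3*(x + 1)*(x + 5)

Step 2 — compute geometric multiplicities via the rank-nullity identity g(λ) = n − rank(A − λI):
  rank(A − (-5)·I) = 4, so dim ker(A − (-5)·I) = n − 4 = 1
  rank(A − (-1)·I) = 4, so dim ker(A − (-1)·I) = n − 4 = 1
  rank(A − (1)·I) = 4, so dim ker(A − (1)·I) = n − 4 = 1

Summary:
  λ = -5: algebraic multiplicity = 1, geometric multiplicity = 1
  λ = -1: algebraic multiplicity = 1, geometric multiplicity = 1
  λ = 1: algebraic multiplicity = 3, geometric multiplicity = 1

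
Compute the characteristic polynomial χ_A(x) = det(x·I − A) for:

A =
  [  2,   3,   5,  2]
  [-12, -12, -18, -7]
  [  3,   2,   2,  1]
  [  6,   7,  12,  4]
x^4 + 4*x^3 + 6*x^2 + 4*x + 1

Expanding det(x·I − A) (e.g. by cofactor expansion or by noting that A is similar to its Jordan form J, which has the same characteristic polynomial as A) gives
  χ_A(x) = x^4 + 4*x^3 + 6*x^2 + 4*x + 1
which factors as (x + 1)^4. The eigenvalues (with algebraic multiplicities) are λ = -1 with multiplicity 4.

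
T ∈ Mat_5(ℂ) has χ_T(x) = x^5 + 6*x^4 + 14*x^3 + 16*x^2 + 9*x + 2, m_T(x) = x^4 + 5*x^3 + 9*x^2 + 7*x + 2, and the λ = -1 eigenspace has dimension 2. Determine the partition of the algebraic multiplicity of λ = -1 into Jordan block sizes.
Block sizes for λ = -1: [3, 1]

Step 1 — from the characteristic polynomial, algebraic multiplicity of λ = -1 is 4. From dim ker(T − (-1)·I) = 2, there are exactly 2 Jordan blocks for λ = -1.
Step 2 — from the minimal polynomial, the factor (x + 1)^3 tells us the largest block for λ = -1 has size 3.
Step 3 — with total size 4, 2 blocks, and largest block 3, the block sizes (in nonincreasing order) are [3, 1].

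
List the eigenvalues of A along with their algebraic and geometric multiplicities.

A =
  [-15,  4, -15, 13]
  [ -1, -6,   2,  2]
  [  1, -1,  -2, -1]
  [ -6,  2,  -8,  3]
λ = -5: alg = 4, geom = 2

Step 1 — factor the characteristic polynomial to read off the algebraic multiplicities:
  χ_A(x) = (x + 5)^4

Step 2 — compute geometric multiplicities via the rank-nullity identity g(λ) = n − rank(A − λI):
  rank(A − (-5)·I) = 2, so dim ker(A − (-5)·I) = n − 2 = 2

Summary:
  λ = -5: algebraic multiplicity = 4, geometric multiplicity = 2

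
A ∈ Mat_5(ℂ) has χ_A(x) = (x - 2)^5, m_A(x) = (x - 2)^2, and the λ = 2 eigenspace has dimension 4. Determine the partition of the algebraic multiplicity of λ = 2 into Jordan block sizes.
Block sizes for λ = 2: [2, 1, 1, 1]

Step 1 — from the characteristic polynomial, algebraic multiplicity of λ = 2 is 5. From dim ker(A − (2)·I) = 4, there are exactly 4 Jordan blocks for λ = 2.
Step 2 — from the minimal polynomial, the factor (x − 2)^2 tells us the largest block for λ = 2 has size 2.
Step 3 — with total size 5, 4 blocks, and largest block 2, the block sizes (in nonincreasing order) are [2, 1, 1, 1].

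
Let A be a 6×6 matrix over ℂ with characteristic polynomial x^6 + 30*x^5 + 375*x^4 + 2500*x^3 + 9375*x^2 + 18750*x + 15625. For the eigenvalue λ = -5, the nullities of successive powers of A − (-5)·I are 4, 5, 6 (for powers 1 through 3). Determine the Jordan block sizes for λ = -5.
Block sizes for λ = -5: [3, 1, 1, 1]

From the dimensions of kernels of powers, the number of Jordan blocks of size at least j is d_j − d_{j−1} where d_j = dim ker(N^j) (with d_0 = 0). Computing the differences gives [4, 1, 1].
The number of blocks of size exactly k is (#blocks of size ≥ k) − (#blocks of size ≥ k + 1), so the partition is: 3 block(s) of size 1, 1 block(s) of size 3.
In nonincreasing order the block sizes are [3, 1, 1, 1].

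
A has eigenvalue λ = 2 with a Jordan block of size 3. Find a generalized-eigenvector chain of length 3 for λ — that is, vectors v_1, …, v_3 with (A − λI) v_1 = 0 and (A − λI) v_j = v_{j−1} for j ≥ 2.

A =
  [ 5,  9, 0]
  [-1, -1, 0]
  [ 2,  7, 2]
A Jordan chain for λ = 2 of length 3:
v_1 = (0, 0, -1)ᵀ
v_2 = (3, -1, 2)ᵀ
v_3 = (1, 0, 0)ᵀ

Let N = A − (2)·I. We want v_3 with N^3 v_3 = 0 but N^2 v_3 ≠ 0; then v_{j-1} := N · v_j for j = 3, …, 2.

Pick v_3 = (1, 0, 0)ᵀ.
Then v_2 = N · v_3 = (3, -1, 2)ᵀ.
Then v_1 = N · v_2 = (0, 0, -1)ᵀ.

Sanity check: (A − (2)·I) v_1 = (0, 0, 0)ᵀ = 0. ✓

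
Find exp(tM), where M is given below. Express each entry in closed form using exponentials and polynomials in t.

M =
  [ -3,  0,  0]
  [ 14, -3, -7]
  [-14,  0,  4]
e^{tM} =
  [exp(-3*t), 0, 0]
  [2*exp(4*t) - 2*exp(-3*t), exp(-3*t), -exp(4*t) + exp(-3*t)]
  [-2*exp(4*t) + 2*exp(-3*t), 0, exp(4*t)]

Strategy: write M = P · J · P⁻¹ where J is a Jordan canonical form, so e^{tM} = P · e^{tJ} · P⁻¹, and e^{tJ} can be computed block-by-block.

M has Jordan form
J =
  [-3,  0, 0]
  [ 0, -3, 0]
  [ 0,  0, 4]
(up to reordering of blocks).

Per-block formulas:
  For a 1×1 block at λ = 4: exp(t · [4]) = [e^(4t)].
  For a 1×1 block at λ = -3: exp(t · [-3]) = [e^(-3t)].

After assembling e^{tJ} and conjugating by P, we get:

e^{tM} =
  [exp(-3*t), 0, 0]
  [2*exp(4*t) - 2*exp(-3*t), exp(-3*t), -exp(4*t) + exp(-3*t)]
  [-2*exp(4*t) + 2*exp(-3*t), 0, exp(4*t)]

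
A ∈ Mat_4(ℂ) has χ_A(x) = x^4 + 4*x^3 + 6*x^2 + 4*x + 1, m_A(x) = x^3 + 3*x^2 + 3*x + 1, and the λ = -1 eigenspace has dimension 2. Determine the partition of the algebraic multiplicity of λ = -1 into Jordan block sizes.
Block sizes for λ = -1: [3, 1]

Step 1 — from the characteristic polynomial, algebraic multiplicity of λ = -1 is 4. From dim ker(A − (-1)·I) = 2, there are exactly 2 Jordan blocks for λ = -1.
Step 2 — from the minimal polynomial, the factor (x + 1)^3 tells us the largest block for λ = -1 has size 3.
Step 3 — with total size 4, 2 blocks, and largest block 3, the block sizes (in nonincreasing order) are [3, 1].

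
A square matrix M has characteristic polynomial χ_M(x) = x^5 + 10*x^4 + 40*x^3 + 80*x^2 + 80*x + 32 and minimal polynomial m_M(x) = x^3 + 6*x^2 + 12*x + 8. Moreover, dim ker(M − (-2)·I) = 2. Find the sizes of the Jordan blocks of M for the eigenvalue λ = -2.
Block sizes for λ = -2: [3, 2]

Step 1 — from the characteristic polynomial, algebraic multiplicity of λ = -2 is 5. From dim ker(M − (-2)·I) = 2, there are exactly 2 Jordan blocks for λ = -2.
Step 2 — from the minimal polynomial, the factor (x + 2)^3 tells us the largest block for λ = -2 has size 3.
Step 3 — with total size 5, 2 blocks, and largest block 3, the block sizes (in nonincreasing order) are [3, 2].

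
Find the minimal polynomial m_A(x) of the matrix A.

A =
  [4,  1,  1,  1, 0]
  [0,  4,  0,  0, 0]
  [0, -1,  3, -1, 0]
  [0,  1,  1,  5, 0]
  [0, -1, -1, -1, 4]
x^2 - 8*x + 16

The characteristic polynomial is χ_A(x) = (x - 4)^5, so the eigenvalues are known. The minimal polynomial is
  m_A(x) = Π_λ (x − λ)^{k_λ}
where k_λ is the size of the *largest* Jordan block for λ (equivalently, the smallest k with (A − λI)^k v = 0 for every generalised eigenvector v of λ).

  λ = 4: largest Jordan block has size 2, contributing (x − 4)^2

So m_A(x) = (x - 4)^2 = x^2 - 8*x + 16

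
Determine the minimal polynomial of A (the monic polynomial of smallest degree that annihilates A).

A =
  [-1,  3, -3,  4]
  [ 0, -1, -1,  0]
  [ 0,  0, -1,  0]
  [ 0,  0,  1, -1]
x^3 + 3*x^2 + 3*x + 1

The characteristic polynomial is χ_A(x) = (x + 1)^4, so the eigenvalues are known. The minimal polynomial is
  m_A(x) = Π_λ (x − λ)^{k_λ}
where k_λ is the size of the *largest* Jordan block for λ (equivalently, the smallest k with (A − λI)^k v = 0 for every generalised eigenvector v of λ).

  λ = -1: largest Jordan block has size 3, contributing (x + 1)^3

So m_A(x) = (x + 1)^3 = x^3 + 3*x^2 + 3*x + 1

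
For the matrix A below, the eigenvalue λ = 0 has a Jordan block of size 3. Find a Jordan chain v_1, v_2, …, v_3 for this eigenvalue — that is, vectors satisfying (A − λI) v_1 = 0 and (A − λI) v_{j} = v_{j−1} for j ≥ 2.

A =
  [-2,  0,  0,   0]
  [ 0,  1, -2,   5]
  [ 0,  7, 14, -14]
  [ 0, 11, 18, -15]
A Jordan chain for λ = 0 of length 3:
v_1 = (0, 42, -49, -28)ᵀ
v_2 = (0, 1, 7, 11)ᵀ
v_3 = (0, 1, 0, 0)ᵀ

Let N = A − (0)·I. We want v_3 with N^3 v_3 = 0 but N^2 v_3 ≠ 0; then v_{j-1} := N · v_j for j = 3, …, 2.

Pick v_3 = (0, 1, 0, 0)ᵀ.
Then v_2 = N · v_3 = (0, 1, 7, 11)ᵀ.
Then v_1 = N · v_2 = (0, 42, -49, -28)ᵀ.

Sanity check: (A − (0)·I) v_1 = (0, 0, 0, 0)ᵀ = 0. ✓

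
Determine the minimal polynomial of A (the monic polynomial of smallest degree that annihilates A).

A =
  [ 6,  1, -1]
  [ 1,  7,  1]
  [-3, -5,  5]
x^3 - 18*x^2 + 108*x - 216

The characteristic polynomial is χ_A(x) = (x - 6)^3, so the eigenvalues are known. The minimal polynomial is
  m_A(x) = Π_λ (x − λ)^{k_λ}
where k_λ is the size of the *largest* Jordan block for λ (equivalently, the smallest k with (A − λI)^k v = 0 for every generalised eigenvector v of λ).

  λ = 6: largest Jordan block has size 3, contributing (x − 6)^3

So m_A(x) = (x - 6)^3 = x^3 - 18*x^2 + 108*x - 216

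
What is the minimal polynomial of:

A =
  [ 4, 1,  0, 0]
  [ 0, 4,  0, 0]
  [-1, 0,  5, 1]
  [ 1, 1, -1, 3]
x^2 - 8*x + 16

The characteristic polynomial is χ_A(x) = (x - 4)^4, so the eigenvalues are known. The minimal polynomial is
  m_A(x) = Π_λ (x − λ)^{k_λ}
where k_λ is the size of the *largest* Jordan block for λ (equivalently, the smallest k with (A − λI)^k v = 0 for every generalised eigenvector v of λ).

  λ = 4: largest Jordan block has size 2, contributing (x − 4)^2

So m_A(x) = (x - 4)^2 = x^2 - 8*x + 16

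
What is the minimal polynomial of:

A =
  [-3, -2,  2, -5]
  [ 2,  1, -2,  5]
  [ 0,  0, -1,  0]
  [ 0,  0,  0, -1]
x^2 + 2*x + 1

The characteristic polynomial is χ_A(x) = (x + 1)^4, so the eigenvalues are known. The minimal polynomial is
  m_A(x) = Π_λ (x − λ)^{k_λ}
where k_λ is the size of the *largest* Jordan block for λ (equivalently, the smallest k with (A − λI)^k v = 0 for every generalised eigenvector v of λ).

  λ = -1: largest Jordan block has size 2, contributing (x + 1)^2

So m_A(x) = (x + 1)^2 = x^2 + 2*x + 1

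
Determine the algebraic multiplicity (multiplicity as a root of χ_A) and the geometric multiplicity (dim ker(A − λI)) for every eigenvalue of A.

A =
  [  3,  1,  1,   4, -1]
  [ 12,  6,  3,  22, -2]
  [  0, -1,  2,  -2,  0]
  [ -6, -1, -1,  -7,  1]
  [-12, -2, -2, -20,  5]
λ = -3: alg = 1, geom = 1; λ = 3: alg = 4, geom = 2

Step 1 — factor the characteristic polynomial to read off the algebraic multiplicities:
  χ_A(x) = (x - 3)^4*(x + 3)

Step 2 — compute geometric multiplicities via the rank-nullity identity g(λ) = n − rank(A − λI):
  rank(A − (-3)·I) = 4, so dim ker(A − (-3)·I) = n − 4 = 1
  rank(A − (3)·I) = 3, so dim ker(A − (3)·I) = n − 3 = 2

Summary:
  λ = -3: algebraic multiplicity = 1, geometric multiplicity = 1
  λ = 3: algebraic multiplicity = 4, geometric multiplicity = 2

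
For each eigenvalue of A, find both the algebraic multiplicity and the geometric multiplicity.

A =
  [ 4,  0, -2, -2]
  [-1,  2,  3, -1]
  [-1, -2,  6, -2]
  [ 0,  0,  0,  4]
λ = 4: alg = 4, geom = 2

Step 1 — factor the characteristic polynomial to read off the algebraic multiplicities:
  χ_A(x) = (x - 4)^4

Step 2 — compute geometric multiplicities via the rank-nullity identity g(λ) = n − rank(A − λI):
  rank(A − (4)·I) = 2, so dim ker(A − (4)·I) = n − 2 = 2

Summary:
  λ = 4: algebraic multiplicity = 4, geometric multiplicity = 2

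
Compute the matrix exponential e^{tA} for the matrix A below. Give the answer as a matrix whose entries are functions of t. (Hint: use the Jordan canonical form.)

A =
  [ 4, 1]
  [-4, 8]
e^{tA} =
  [-2*t*exp(6*t) + exp(6*t), t*exp(6*t)]
  [-4*t*exp(6*t), 2*t*exp(6*t) + exp(6*t)]

Strategy: write A = P · J · P⁻¹ where J is a Jordan canonical form, so e^{tA} = P · e^{tJ} · P⁻¹, and e^{tJ} can be computed block-by-block.

A has Jordan form
J =
  [6, 1]
  [0, 6]
(up to reordering of blocks).

Per-block formulas:
  For a 2×2 Jordan block J_2(6): exp(t · J_2(6)) = e^(6t)·(I + t·N), where N is the 2×2 nilpotent shift.

After assembling e^{tJ} and conjugating by P, we get:

e^{tA} =
  [-2*t*exp(6*t) + exp(6*t), t*exp(6*t)]
  [-4*t*exp(6*t), 2*t*exp(6*t) + exp(6*t)]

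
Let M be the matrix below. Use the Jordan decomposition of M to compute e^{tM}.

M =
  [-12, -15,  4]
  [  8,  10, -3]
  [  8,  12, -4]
e^{tM} =
  [6*t^2*exp(-2*t) - 10*t*exp(-2*t) + exp(-2*t), 9*t^2*exp(-2*t) - 15*t*exp(-2*t), -3*t^2*exp(-2*t)/2 + 4*t*exp(-2*t)]
  [-4*t^2*exp(-2*t) + 8*t*exp(-2*t), -6*t^2*exp(-2*t) + 12*t*exp(-2*t) + exp(-2*t), t^2*exp(-2*t) - 3*t*exp(-2*t)]
  [8*t*exp(-2*t), 12*t*exp(-2*t), -2*t*exp(-2*t) + exp(-2*t)]

Strategy: write M = P · J · P⁻¹ where J is a Jordan canonical form, so e^{tM} = P · e^{tJ} · P⁻¹, and e^{tJ} can be computed block-by-block.

M has Jordan form
J =
  [-2,  1,  0]
  [ 0, -2,  1]
  [ 0,  0, -2]
(up to reordering of blocks).

Per-block formulas:
  For a 3×3 Jordan block J_3(-2): exp(t · J_3(-2)) = e^(-2t)·(I + t·N + (t^2/2)·N^2), where N is the 3×3 nilpotent shift.

After assembling e^{tJ} and conjugating by P, we get:

e^{tM} =
  [6*t^2*exp(-2*t) - 10*t*exp(-2*t) + exp(-2*t), 9*t^2*exp(-2*t) - 15*t*exp(-2*t), -3*t^2*exp(-2*t)/2 + 4*t*exp(-2*t)]
  [-4*t^2*exp(-2*t) + 8*t*exp(-2*t), -6*t^2*exp(-2*t) + 12*t*exp(-2*t) + exp(-2*t), t^2*exp(-2*t) - 3*t*exp(-2*t)]
  [8*t*exp(-2*t), 12*t*exp(-2*t), -2*t*exp(-2*t) + exp(-2*t)]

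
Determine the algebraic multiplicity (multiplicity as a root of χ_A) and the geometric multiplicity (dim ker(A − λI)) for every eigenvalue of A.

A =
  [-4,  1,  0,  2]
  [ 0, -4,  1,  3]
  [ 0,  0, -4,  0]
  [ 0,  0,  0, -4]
λ = -4: alg = 4, geom = 2

Step 1 — factor the characteristic polynomial to read off the algebraic multiplicities:
  χ_A(x) = (x + 4)^4

Step 2 — compute geometric multiplicities via the rank-nullity identity g(λ) = n − rank(A − λI):
  rank(A − (-4)·I) = 2, so dim ker(A − (-4)·I) = n − 2 = 2

Summary:
  λ = -4: algebraic multiplicity = 4, geometric multiplicity = 2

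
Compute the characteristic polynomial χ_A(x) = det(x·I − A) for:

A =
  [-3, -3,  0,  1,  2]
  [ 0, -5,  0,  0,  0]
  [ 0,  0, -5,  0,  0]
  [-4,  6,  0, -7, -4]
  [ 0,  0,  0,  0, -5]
x^5 + 25*x^4 + 250*x^3 + 1250*x^2 + 3125*x + 3125

Expanding det(x·I − A) (e.g. by cofactor expansion or by noting that A is similar to its Jordan form J, which has the same characteristic polynomial as A) gives
  χ_A(x) = x^5 + 25*x^4 + 250*x^3 + 1250*x^2 + 3125*x + 3125
which factors as (x + 5)^5. The eigenvalues (with algebraic multiplicities) are λ = -5 with multiplicity 5.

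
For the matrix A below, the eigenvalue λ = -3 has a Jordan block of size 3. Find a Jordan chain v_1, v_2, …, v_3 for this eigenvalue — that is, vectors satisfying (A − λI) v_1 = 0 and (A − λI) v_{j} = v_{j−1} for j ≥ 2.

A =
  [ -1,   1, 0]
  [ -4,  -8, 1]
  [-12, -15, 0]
A Jordan chain for λ = -3 of length 3:
v_1 = (-3, 6, 18)ᵀ
v_2 = (1, -5, -15)ᵀ
v_3 = (0, 1, 0)ᵀ

Let N = A − (-3)·I. We want v_3 with N^3 v_3 = 0 but N^2 v_3 ≠ 0; then v_{j-1} := N · v_j for j = 3, …, 2.

Pick v_3 = (0, 1, 0)ᵀ.
Then v_2 = N · v_3 = (1, -5, -15)ᵀ.
Then v_1 = N · v_2 = (-3, 6, 18)ᵀ.

Sanity check: (A − (-3)·I) v_1 = (0, 0, 0)ᵀ = 0. ✓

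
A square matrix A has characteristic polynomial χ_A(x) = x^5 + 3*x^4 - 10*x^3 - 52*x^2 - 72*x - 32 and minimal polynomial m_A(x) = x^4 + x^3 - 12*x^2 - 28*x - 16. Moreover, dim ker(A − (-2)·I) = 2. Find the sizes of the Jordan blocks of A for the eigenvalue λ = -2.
Block sizes for λ = -2: [2, 1]

Step 1 — from the characteristic polynomial, algebraic multiplicity of λ = -2 is 3. From dim ker(A − (-2)·I) = 2, there are exactly 2 Jordan blocks for λ = -2.
Step 2 — from the minimal polynomial, the factor (x + 2)^2 tells us the largest block for λ = -2 has size 2.
Step 3 — with total size 3, 2 blocks, and largest block 2, the block sizes (in nonincreasing order) are [2, 1].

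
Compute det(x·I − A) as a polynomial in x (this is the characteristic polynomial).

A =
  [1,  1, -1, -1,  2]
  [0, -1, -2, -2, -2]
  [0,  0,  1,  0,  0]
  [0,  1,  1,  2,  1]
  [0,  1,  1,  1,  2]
x^5 - 5*x^4 + 10*x^3 - 10*x^2 + 5*x - 1

Expanding det(x·I − A) (e.g. by cofactor expansion or by noting that A is similar to its Jordan form J, which has the same characteristic polynomial as A) gives
  χ_A(x) = x^5 - 5*x^4 + 10*x^3 - 10*x^2 + 5*x - 1
which factors as (x - 1)^5. The eigenvalues (with algebraic multiplicities) are λ = 1 with multiplicity 5.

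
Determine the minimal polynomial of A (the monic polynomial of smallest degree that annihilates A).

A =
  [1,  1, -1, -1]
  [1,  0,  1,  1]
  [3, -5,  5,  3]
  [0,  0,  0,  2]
x^3 - 6*x^2 + 12*x - 8

The characteristic polynomial is χ_A(x) = (x - 2)^4, so the eigenvalues are known. The minimal polynomial is
  m_A(x) = Π_λ (x − λ)^{k_λ}
where k_λ is the size of the *largest* Jordan block for λ (equivalently, the smallest k with (A − λI)^k v = 0 for every generalised eigenvector v of λ).

  λ = 2: largest Jordan block has size 3, contributing (x − 2)^3

So m_A(x) = (x - 2)^3 = x^3 - 6*x^2 + 12*x - 8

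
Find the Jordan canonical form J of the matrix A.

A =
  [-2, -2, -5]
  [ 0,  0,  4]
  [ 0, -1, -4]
J_3(-2)

The characteristic polynomial is
  det(x·I − A) = x^3 + 6*x^2 + 12*x + 8 = (x + 2)^3

Eigenvalues and multiplicities (the geometric multiplicity of λ is n − rank(A − λI), which equals the number of Jordan blocks for λ):
  λ = -2: algebraic multiplicity = 3, geometric multiplicity = 1

Determining the block sizes for each eigenvalue:
  λ = -2: one block (gm = 1), so the single block has size am = 3 → block sizes [3]

Assembling the blocks gives a Jordan form
J =
  [-2,  1,  0]
  [ 0, -2,  1]
  [ 0,  0, -2]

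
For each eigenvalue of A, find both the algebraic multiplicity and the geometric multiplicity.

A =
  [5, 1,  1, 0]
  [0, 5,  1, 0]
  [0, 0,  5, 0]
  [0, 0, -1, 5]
λ = 5: alg = 4, geom = 2

Step 1 — factor the characteristic polynomial to read off the algebraic multiplicities:
  χ_A(x) = (x - 5)^4

Step 2 — compute geometric multiplicities via the rank-nullity identity g(λ) = n − rank(A − λI):
  rank(A − (5)·I) = 2, so dim ker(A − (5)·I) = n − 2 = 2

Summary:
  λ = 5: algebraic multiplicity = 4, geometric multiplicity = 2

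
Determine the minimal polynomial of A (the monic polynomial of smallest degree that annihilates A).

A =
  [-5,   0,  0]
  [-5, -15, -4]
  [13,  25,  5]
x^3 + 15*x^2 + 75*x + 125

The characteristic polynomial is χ_A(x) = (x + 5)^3, so the eigenvalues are known. The minimal polynomial is
  m_A(x) = Π_λ (x − λ)^{k_λ}
where k_λ is the size of the *largest* Jordan block for λ (equivalently, the smallest k with (A − λI)^k v = 0 for every generalised eigenvector v of λ).

  λ = -5: largest Jordan block has size 3, contributing (x + 5)^3

So m_A(x) = (x + 5)^3 = x^3 + 15*x^2 + 75*x + 125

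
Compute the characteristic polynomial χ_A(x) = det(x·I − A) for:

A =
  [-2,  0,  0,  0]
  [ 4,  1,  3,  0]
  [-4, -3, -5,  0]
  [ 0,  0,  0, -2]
x^4 + 8*x^3 + 24*x^2 + 32*x + 16

Expanding det(x·I − A) (e.g. by cofactor expansion or by noting that A is similar to its Jordan form J, which has the same characteristic polynomial as A) gives
  χ_A(x) = x^4 + 8*x^3 + 24*x^2 + 32*x + 16
which factors as (x + 2)^4. The eigenvalues (with algebraic multiplicities) are λ = -2 with multiplicity 4.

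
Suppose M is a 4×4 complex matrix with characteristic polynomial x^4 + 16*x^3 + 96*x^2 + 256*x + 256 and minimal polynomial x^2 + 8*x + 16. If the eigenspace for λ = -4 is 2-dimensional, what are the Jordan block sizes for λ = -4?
Block sizes for λ = -4: [2, 2]

Step 1 — from the characteristic polynomial, algebraic multiplicity of λ = -4 is 4. From dim ker(M − (-4)·I) = 2, there are exactly 2 Jordan blocks for λ = -4.
Step 2 — from the minimal polynomial, the factor (x + 4)^2 tells us the largest block for λ = -4 has size 2.
Step 3 — with total size 4, 2 blocks, and largest block 2, the block sizes (in nonincreasing order) are [2, 2].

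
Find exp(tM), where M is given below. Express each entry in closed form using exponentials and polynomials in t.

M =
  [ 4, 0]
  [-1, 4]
e^{tM} =
  [exp(4*t), 0]
  [-t*exp(4*t), exp(4*t)]

Strategy: write M = P · J · P⁻¹ where J is a Jordan canonical form, so e^{tM} = P · e^{tJ} · P⁻¹, and e^{tJ} can be computed block-by-block.

M has Jordan form
J =
  [4, 1]
  [0, 4]
(up to reordering of blocks).

Per-block formulas:
  For a 2×2 Jordan block J_2(4): exp(t · J_2(4)) = e^(4t)·(I + t·N), where N is the 2×2 nilpotent shift.

After assembling e^{tJ} and conjugating by P, we get:

e^{tM} =
  [exp(4*t), 0]
  [-t*exp(4*t), exp(4*t)]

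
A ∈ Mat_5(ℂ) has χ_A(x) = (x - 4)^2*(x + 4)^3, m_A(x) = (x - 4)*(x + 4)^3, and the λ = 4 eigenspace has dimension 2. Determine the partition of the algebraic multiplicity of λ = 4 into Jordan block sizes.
Block sizes for λ = 4: [1, 1]

Step 1 — from the characteristic polynomial, algebraic multiplicity of λ = 4 is 2. From dim ker(A − (4)·I) = 2, there are exactly 2 Jordan blocks for λ = 4.
Step 2 — from the minimal polynomial, the factor (x − 4) tells us the largest block for λ = 4 has size 1.
Step 3 — with total size 2, 2 blocks, and largest block 1, the block sizes (in nonincreasing order) are [1, 1].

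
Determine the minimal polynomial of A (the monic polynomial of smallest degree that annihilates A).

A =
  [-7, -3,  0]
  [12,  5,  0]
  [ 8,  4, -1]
x^2 + 2*x + 1

The characteristic polynomial is χ_A(x) = (x + 1)^3, so the eigenvalues are known. The minimal polynomial is
  m_A(x) = Π_λ (x − λ)^{k_λ}
where k_λ is the size of the *largest* Jordan block for λ (equivalently, the smallest k with (A − λI)^k v = 0 for every generalised eigenvector v of λ).

  λ = -1: largest Jordan block has size 2, contributing (x + 1)^2

So m_A(x) = (x + 1)^2 = x^2 + 2*x + 1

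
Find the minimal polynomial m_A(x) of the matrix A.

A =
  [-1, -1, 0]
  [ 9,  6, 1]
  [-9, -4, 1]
x^3 - 6*x^2 + 12*x - 8

The characteristic polynomial is χ_A(x) = (x - 2)^3, so the eigenvalues are known. The minimal polynomial is
  m_A(x) = Π_λ (x − λ)^{k_λ}
where k_λ is the size of the *largest* Jordan block for λ (equivalently, the smallest k with (A − λI)^k v = 0 for every generalised eigenvector v of λ).

  λ = 2: largest Jordan block has size 3, contributing (x − 2)^3

So m_A(x) = (x - 2)^3 = x^3 - 6*x^2 + 12*x - 8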